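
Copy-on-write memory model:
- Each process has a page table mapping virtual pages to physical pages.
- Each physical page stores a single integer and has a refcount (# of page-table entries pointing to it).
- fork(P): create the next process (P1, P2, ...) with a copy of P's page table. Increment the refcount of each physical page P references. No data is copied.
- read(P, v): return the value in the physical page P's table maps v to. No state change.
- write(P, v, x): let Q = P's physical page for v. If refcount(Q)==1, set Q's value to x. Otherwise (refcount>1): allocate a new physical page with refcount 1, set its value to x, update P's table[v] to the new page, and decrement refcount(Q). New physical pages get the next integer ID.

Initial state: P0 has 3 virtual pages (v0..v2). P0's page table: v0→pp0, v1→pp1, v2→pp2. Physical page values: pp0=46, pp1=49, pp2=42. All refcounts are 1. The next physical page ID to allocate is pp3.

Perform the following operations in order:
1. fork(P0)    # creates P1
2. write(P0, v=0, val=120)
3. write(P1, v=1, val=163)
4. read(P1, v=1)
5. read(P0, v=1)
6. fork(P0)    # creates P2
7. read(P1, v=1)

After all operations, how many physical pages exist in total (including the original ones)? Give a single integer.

Op 1: fork(P0) -> P1. 3 ppages; refcounts: pp0:2 pp1:2 pp2:2
Op 2: write(P0, v0, 120). refcount(pp0)=2>1 -> COPY to pp3. 4 ppages; refcounts: pp0:1 pp1:2 pp2:2 pp3:1
Op 3: write(P1, v1, 163). refcount(pp1)=2>1 -> COPY to pp4. 5 ppages; refcounts: pp0:1 pp1:1 pp2:2 pp3:1 pp4:1
Op 4: read(P1, v1) -> 163. No state change.
Op 5: read(P0, v1) -> 49. No state change.
Op 6: fork(P0) -> P2. 5 ppages; refcounts: pp0:1 pp1:2 pp2:3 pp3:2 pp4:1
Op 7: read(P1, v1) -> 163. No state change.

Answer: 5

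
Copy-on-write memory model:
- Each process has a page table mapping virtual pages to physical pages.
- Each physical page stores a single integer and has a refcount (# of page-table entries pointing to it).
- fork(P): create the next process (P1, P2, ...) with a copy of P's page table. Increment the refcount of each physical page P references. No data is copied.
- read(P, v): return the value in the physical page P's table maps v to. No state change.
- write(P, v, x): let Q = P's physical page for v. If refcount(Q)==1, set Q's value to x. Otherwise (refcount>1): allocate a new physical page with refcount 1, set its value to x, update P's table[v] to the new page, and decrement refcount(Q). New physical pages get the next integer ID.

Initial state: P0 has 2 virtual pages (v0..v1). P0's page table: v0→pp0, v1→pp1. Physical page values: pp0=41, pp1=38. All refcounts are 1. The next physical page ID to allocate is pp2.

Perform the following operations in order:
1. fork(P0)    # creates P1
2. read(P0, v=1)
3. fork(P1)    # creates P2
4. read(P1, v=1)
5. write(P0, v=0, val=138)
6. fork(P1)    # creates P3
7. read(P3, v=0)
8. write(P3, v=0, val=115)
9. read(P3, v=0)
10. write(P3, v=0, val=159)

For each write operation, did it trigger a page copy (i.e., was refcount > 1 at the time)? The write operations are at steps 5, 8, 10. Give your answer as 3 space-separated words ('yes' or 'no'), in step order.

Op 1: fork(P0) -> P1. 2 ppages; refcounts: pp0:2 pp1:2
Op 2: read(P0, v1) -> 38. No state change.
Op 3: fork(P1) -> P2. 2 ppages; refcounts: pp0:3 pp1:3
Op 4: read(P1, v1) -> 38. No state change.
Op 5: write(P0, v0, 138). refcount(pp0)=3>1 -> COPY to pp2. 3 ppages; refcounts: pp0:2 pp1:3 pp2:1
Op 6: fork(P1) -> P3. 3 ppages; refcounts: pp0:3 pp1:4 pp2:1
Op 7: read(P3, v0) -> 41. No state change.
Op 8: write(P3, v0, 115). refcount(pp0)=3>1 -> COPY to pp3. 4 ppages; refcounts: pp0:2 pp1:4 pp2:1 pp3:1
Op 9: read(P3, v0) -> 115. No state change.
Op 10: write(P3, v0, 159). refcount(pp3)=1 -> write in place. 4 ppages; refcounts: pp0:2 pp1:4 pp2:1 pp3:1

yes yes no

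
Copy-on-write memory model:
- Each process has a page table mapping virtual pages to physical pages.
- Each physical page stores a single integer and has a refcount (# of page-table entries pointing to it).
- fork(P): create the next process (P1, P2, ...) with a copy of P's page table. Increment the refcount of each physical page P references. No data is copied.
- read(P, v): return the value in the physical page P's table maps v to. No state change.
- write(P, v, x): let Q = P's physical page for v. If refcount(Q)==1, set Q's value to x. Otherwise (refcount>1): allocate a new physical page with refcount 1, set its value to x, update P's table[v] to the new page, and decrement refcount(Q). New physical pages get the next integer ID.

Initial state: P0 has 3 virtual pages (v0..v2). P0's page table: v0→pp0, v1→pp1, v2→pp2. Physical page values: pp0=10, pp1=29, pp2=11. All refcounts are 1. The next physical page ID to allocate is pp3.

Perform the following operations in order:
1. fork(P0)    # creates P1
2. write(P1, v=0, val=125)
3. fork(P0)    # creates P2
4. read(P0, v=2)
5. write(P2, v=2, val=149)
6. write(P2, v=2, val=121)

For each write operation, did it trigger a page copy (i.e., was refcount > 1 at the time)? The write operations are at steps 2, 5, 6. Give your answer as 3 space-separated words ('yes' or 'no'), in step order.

Op 1: fork(P0) -> P1. 3 ppages; refcounts: pp0:2 pp1:2 pp2:2
Op 2: write(P1, v0, 125). refcount(pp0)=2>1 -> COPY to pp3. 4 ppages; refcounts: pp0:1 pp1:2 pp2:2 pp3:1
Op 3: fork(P0) -> P2. 4 ppages; refcounts: pp0:2 pp1:3 pp2:3 pp3:1
Op 4: read(P0, v2) -> 11. No state change.
Op 5: write(P2, v2, 149). refcount(pp2)=3>1 -> COPY to pp4. 5 ppages; refcounts: pp0:2 pp1:3 pp2:2 pp3:1 pp4:1
Op 6: write(P2, v2, 121). refcount(pp4)=1 -> write in place. 5 ppages; refcounts: pp0:2 pp1:3 pp2:2 pp3:1 pp4:1

yes yes no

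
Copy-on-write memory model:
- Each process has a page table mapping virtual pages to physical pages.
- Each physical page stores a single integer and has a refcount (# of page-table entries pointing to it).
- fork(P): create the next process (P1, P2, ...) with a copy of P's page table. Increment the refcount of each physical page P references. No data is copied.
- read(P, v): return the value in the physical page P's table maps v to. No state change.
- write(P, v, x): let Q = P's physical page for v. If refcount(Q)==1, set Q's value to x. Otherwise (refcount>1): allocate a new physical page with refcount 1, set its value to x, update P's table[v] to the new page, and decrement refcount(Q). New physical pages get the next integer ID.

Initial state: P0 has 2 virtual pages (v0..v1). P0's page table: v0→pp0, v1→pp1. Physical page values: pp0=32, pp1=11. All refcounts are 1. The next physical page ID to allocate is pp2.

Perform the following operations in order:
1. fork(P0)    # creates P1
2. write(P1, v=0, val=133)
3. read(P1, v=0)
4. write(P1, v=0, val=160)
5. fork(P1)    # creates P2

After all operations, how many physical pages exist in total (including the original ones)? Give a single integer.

Answer: 3

Derivation:
Op 1: fork(P0) -> P1. 2 ppages; refcounts: pp0:2 pp1:2
Op 2: write(P1, v0, 133). refcount(pp0)=2>1 -> COPY to pp2. 3 ppages; refcounts: pp0:1 pp1:2 pp2:1
Op 3: read(P1, v0) -> 133. No state change.
Op 4: write(P1, v0, 160). refcount(pp2)=1 -> write in place. 3 ppages; refcounts: pp0:1 pp1:2 pp2:1
Op 5: fork(P1) -> P2. 3 ppages; refcounts: pp0:1 pp1:3 pp2:2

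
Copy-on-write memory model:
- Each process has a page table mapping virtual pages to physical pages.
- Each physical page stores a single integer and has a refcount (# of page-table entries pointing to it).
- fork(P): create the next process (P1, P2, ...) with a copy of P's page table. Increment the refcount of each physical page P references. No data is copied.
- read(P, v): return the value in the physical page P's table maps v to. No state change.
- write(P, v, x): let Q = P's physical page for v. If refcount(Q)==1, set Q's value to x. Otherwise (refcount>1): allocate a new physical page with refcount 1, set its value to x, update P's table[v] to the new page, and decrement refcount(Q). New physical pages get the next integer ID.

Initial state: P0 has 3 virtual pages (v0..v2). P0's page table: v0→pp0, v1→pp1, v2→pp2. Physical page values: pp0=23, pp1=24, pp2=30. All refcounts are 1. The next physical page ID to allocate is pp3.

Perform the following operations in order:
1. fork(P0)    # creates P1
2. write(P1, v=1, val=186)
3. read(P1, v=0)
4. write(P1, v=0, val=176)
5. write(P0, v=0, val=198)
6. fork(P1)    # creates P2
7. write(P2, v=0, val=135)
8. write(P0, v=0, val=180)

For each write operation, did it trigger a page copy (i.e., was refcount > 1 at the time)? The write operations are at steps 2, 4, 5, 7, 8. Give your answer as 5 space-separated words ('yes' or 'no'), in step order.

Op 1: fork(P0) -> P1. 3 ppages; refcounts: pp0:2 pp1:2 pp2:2
Op 2: write(P1, v1, 186). refcount(pp1)=2>1 -> COPY to pp3. 4 ppages; refcounts: pp0:2 pp1:1 pp2:2 pp3:1
Op 3: read(P1, v0) -> 23. No state change.
Op 4: write(P1, v0, 176). refcount(pp0)=2>1 -> COPY to pp4. 5 ppages; refcounts: pp0:1 pp1:1 pp2:2 pp3:1 pp4:1
Op 5: write(P0, v0, 198). refcount(pp0)=1 -> write in place. 5 ppages; refcounts: pp0:1 pp1:1 pp2:2 pp3:1 pp4:1
Op 6: fork(P1) -> P2. 5 ppages; refcounts: pp0:1 pp1:1 pp2:3 pp3:2 pp4:2
Op 7: write(P2, v0, 135). refcount(pp4)=2>1 -> COPY to pp5. 6 ppages; refcounts: pp0:1 pp1:1 pp2:3 pp3:2 pp4:1 pp5:1
Op 8: write(P0, v0, 180). refcount(pp0)=1 -> write in place. 6 ppages; refcounts: pp0:1 pp1:1 pp2:3 pp3:2 pp4:1 pp5:1

yes yes no yes no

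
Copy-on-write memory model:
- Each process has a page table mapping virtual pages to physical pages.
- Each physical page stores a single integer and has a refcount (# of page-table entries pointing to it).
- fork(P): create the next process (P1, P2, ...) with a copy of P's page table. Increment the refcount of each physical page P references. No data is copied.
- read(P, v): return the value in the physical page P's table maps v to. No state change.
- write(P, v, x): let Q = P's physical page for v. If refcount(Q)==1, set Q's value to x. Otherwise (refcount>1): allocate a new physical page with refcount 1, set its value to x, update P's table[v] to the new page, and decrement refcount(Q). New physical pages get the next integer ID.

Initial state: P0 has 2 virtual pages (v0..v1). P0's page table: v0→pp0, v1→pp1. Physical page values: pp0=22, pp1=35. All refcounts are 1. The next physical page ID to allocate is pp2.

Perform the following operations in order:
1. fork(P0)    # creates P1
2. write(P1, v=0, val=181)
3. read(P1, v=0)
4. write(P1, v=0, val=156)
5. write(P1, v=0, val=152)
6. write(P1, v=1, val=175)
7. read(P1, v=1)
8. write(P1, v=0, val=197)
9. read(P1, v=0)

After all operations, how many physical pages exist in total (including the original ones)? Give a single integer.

Answer: 4

Derivation:
Op 1: fork(P0) -> P1. 2 ppages; refcounts: pp0:2 pp1:2
Op 2: write(P1, v0, 181). refcount(pp0)=2>1 -> COPY to pp2. 3 ppages; refcounts: pp0:1 pp1:2 pp2:1
Op 3: read(P1, v0) -> 181. No state change.
Op 4: write(P1, v0, 156). refcount(pp2)=1 -> write in place. 3 ppages; refcounts: pp0:1 pp1:2 pp2:1
Op 5: write(P1, v0, 152). refcount(pp2)=1 -> write in place. 3 ppages; refcounts: pp0:1 pp1:2 pp2:1
Op 6: write(P1, v1, 175). refcount(pp1)=2>1 -> COPY to pp3. 4 ppages; refcounts: pp0:1 pp1:1 pp2:1 pp3:1
Op 7: read(P1, v1) -> 175. No state change.
Op 8: write(P1, v0, 197). refcount(pp2)=1 -> write in place. 4 ppages; refcounts: pp0:1 pp1:1 pp2:1 pp3:1
Op 9: read(P1, v0) -> 197. No state change.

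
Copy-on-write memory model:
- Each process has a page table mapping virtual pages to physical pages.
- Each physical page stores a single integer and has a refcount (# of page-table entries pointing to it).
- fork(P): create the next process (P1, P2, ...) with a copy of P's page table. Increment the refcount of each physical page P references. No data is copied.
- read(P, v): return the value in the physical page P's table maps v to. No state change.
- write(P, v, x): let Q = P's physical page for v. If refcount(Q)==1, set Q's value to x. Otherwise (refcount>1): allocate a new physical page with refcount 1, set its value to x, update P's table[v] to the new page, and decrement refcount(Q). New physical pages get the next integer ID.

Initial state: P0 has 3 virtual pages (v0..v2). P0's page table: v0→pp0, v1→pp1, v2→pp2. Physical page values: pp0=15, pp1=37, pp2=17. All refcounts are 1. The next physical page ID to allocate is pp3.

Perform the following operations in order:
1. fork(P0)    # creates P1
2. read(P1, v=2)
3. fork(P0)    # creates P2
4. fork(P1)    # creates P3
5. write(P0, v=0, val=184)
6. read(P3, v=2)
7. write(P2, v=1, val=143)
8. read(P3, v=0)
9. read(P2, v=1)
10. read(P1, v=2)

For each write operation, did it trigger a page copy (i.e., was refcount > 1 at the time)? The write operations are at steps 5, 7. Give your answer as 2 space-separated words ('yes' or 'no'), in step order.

Op 1: fork(P0) -> P1. 3 ppages; refcounts: pp0:2 pp1:2 pp2:2
Op 2: read(P1, v2) -> 17. No state change.
Op 3: fork(P0) -> P2. 3 ppages; refcounts: pp0:3 pp1:3 pp2:3
Op 4: fork(P1) -> P3. 3 ppages; refcounts: pp0:4 pp1:4 pp2:4
Op 5: write(P0, v0, 184). refcount(pp0)=4>1 -> COPY to pp3. 4 ppages; refcounts: pp0:3 pp1:4 pp2:4 pp3:1
Op 6: read(P3, v2) -> 17. No state change.
Op 7: write(P2, v1, 143). refcount(pp1)=4>1 -> COPY to pp4. 5 ppages; refcounts: pp0:3 pp1:3 pp2:4 pp3:1 pp4:1
Op 8: read(P3, v0) -> 15. No state change.
Op 9: read(P2, v1) -> 143. No state change.
Op 10: read(P1, v2) -> 17. No state change.

yes yes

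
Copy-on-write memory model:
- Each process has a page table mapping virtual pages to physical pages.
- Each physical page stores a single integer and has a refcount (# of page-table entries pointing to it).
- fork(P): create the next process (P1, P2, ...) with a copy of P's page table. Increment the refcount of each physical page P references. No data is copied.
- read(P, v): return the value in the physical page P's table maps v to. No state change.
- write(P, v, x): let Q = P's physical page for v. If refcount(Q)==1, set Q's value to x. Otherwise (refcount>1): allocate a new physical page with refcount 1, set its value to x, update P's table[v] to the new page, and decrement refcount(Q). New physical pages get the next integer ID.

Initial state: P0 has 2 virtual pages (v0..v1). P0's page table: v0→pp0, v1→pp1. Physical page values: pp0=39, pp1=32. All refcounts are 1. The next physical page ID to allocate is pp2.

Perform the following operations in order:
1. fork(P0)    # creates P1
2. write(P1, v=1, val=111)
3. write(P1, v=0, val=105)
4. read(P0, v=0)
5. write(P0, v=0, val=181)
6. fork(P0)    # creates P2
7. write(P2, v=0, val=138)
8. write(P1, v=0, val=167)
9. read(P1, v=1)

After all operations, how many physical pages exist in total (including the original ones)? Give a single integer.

Op 1: fork(P0) -> P1. 2 ppages; refcounts: pp0:2 pp1:2
Op 2: write(P1, v1, 111). refcount(pp1)=2>1 -> COPY to pp2. 3 ppages; refcounts: pp0:2 pp1:1 pp2:1
Op 3: write(P1, v0, 105). refcount(pp0)=2>1 -> COPY to pp3. 4 ppages; refcounts: pp0:1 pp1:1 pp2:1 pp3:1
Op 4: read(P0, v0) -> 39. No state change.
Op 5: write(P0, v0, 181). refcount(pp0)=1 -> write in place. 4 ppages; refcounts: pp0:1 pp1:1 pp2:1 pp3:1
Op 6: fork(P0) -> P2. 4 ppages; refcounts: pp0:2 pp1:2 pp2:1 pp3:1
Op 7: write(P2, v0, 138). refcount(pp0)=2>1 -> COPY to pp4. 5 ppages; refcounts: pp0:1 pp1:2 pp2:1 pp3:1 pp4:1
Op 8: write(P1, v0, 167). refcount(pp3)=1 -> write in place. 5 ppages; refcounts: pp0:1 pp1:2 pp2:1 pp3:1 pp4:1
Op 9: read(P1, v1) -> 111. No state change.

Answer: 5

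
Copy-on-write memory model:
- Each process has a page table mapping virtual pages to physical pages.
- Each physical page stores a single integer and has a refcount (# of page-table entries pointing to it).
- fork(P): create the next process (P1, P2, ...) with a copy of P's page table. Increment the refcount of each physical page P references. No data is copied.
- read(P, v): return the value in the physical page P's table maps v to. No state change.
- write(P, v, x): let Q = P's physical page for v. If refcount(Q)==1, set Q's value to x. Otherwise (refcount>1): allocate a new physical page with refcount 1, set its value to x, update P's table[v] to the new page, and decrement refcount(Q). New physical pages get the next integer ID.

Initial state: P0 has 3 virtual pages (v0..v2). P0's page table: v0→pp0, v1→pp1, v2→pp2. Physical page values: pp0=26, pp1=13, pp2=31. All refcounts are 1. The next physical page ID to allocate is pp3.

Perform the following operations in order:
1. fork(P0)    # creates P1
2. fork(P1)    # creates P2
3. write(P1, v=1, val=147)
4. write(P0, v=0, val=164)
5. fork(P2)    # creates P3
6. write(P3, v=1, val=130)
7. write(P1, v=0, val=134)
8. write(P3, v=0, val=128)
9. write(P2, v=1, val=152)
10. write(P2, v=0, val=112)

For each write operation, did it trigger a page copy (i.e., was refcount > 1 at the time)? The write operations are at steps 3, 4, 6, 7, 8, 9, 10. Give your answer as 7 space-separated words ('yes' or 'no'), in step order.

Op 1: fork(P0) -> P1. 3 ppages; refcounts: pp0:2 pp1:2 pp2:2
Op 2: fork(P1) -> P2. 3 ppages; refcounts: pp0:3 pp1:3 pp2:3
Op 3: write(P1, v1, 147). refcount(pp1)=3>1 -> COPY to pp3. 4 ppages; refcounts: pp0:3 pp1:2 pp2:3 pp3:1
Op 4: write(P0, v0, 164). refcount(pp0)=3>1 -> COPY to pp4. 5 ppages; refcounts: pp0:2 pp1:2 pp2:3 pp3:1 pp4:1
Op 5: fork(P2) -> P3. 5 ppages; refcounts: pp0:3 pp1:3 pp2:4 pp3:1 pp4:1
Op 6: write(P3, v1, 130). refcount(pp1)=3>1 -> COPY to pp5. 6 ppages; refcounts: pp0:3 pp1:2 pp2:4 pp3:1 pp4:1 pp5:1
Op 7: write(P1, v0, 134). refcount(pp0)=3>1 -> COPY to pp6. 7 ppages; refcounts: pp0:2 pp1:2 pp2:4 pp3:1 pp4:1 pp5:1 pp6:1
Op 8: write(P3, v0, 128). refcount(pp0)=2>1 -> COPY to pp7. 8 ppages; refcounts: pp0:1 pp1:2 pp2:4 pp3:1 pp4:1 pp5:1 pp6:1 pp7:1
Op 9: write(P2, v1, 152). refcount(pp1)=2>1 -> COPY to pp8. 9 ppages; refcounts: pp0:1 pp1:1 pp2:4 pp3:1 pp4:1 pp5:1 pp6:1 pp7:1 pp8:1
Op 10: write(P2, v0, 112). refcount(pp0)=1 -> write in place. 9 ppages; refcounts: pp0:1 pp1:1 pp2:4 pp3:1 pp4:1 pp5:1 pp6:1 pp7:1 pp8:1

yes yes yes yes yes yes no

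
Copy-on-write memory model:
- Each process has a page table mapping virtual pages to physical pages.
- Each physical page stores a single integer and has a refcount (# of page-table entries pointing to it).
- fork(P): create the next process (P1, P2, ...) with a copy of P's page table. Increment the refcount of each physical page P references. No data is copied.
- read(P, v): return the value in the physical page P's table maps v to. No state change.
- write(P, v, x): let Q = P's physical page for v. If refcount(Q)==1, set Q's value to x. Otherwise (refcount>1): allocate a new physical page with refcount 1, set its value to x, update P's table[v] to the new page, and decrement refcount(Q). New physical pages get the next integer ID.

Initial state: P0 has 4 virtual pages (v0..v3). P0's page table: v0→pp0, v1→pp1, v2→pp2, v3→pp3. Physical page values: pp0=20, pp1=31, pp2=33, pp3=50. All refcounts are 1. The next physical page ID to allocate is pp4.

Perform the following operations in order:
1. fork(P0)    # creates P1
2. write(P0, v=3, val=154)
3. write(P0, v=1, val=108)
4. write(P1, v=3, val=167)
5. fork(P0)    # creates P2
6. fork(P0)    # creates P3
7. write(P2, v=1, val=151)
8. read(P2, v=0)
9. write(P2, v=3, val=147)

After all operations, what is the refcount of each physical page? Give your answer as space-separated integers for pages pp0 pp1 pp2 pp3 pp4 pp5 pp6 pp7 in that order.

Answer: 4 1 4 1 2 2 1 1

Derivation:
Op 1: fork(P0) -> P1. 4 ppages; refcounts: pp0:2 pp1:2 pp2:2 pp3:2
Op 2: write(P0, v3, 154). refcount(pp3)=2>1 -> COPY to pp4. 5 ppages; refcounts: pp0:2 pp1:2 pp2:2 pp3:1 pp4:1
Op 3: write(P0, v1, 108). refcount(pp1)=2>1 -> COPY to pp5. 6 ppages; refcounts: pp0:2 pp1:1 pp2:2 pp3:1 pp4:1 pp5:1
Op 4: write(P1, v3, 167). refcount(pp3)=1 -> write in place. 6 ppages; refcounts: pp0:2 pp1:1 pp2:2 pp3:1 pp4:1 pp5:1
Op 5: fork(P0) -> P2. 6 ppages; refcounts: pp0:3 pp1:1 pp2:3 pp3:1 pp4:2 pp5:2
Op 6: fork(P0) -> P3. 6 ppages; refcounts: pp0:4 pp1:1 pp2:4 pp3:1 pp4:3 pp5:3
Op 7: write(P2, v1, 151). refcount(pp5)=3>1 -> COPY to pp6. 7 ppages; refcounts: pp0:4 pp1:1 pp2:4 pp3:1 pp4:3 pp5:2 pp6:1
Op 8: read(P2, v0) -> 20. No state change.
Op 9: write(P2, v3, 147). refcount(pp4)=3>1 -> COPY to pp7. 8 ppages; refcounts: pp0:4 pp1:1 pp2:4 pp3:1 pp4:2 pp5:2 pp6:1 pp7:1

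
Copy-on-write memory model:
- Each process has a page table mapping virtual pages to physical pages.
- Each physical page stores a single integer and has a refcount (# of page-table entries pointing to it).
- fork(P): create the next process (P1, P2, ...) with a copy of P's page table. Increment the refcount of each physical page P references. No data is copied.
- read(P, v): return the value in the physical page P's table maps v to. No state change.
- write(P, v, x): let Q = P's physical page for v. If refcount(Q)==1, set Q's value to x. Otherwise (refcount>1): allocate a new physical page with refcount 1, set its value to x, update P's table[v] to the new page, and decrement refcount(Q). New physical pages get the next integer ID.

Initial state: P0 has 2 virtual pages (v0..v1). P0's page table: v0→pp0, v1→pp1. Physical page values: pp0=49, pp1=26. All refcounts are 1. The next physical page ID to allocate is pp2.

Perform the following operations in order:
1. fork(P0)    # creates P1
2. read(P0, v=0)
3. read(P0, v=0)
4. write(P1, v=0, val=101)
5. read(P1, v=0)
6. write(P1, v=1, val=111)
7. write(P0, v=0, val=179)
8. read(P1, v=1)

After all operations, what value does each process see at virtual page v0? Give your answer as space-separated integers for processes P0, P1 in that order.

Answer: 179 101

Derivation:
Op 1: fork(P0) -> P1. 2 ppages; refcounts: pp0:2 pp1:2
Op 2: read(P0, v0) -> 49. No state change.
Op 3: read(P0, v0) -> 49. No state change.
Op 4: write(P1, v0, 101). refcount(pp0)=2>1 -> COPY to pp2. 3 ppages; refcounts: pp0:1 pp1:2 pp2:1
Op 5: read(P1, v0) -> 101. No state change.
Op 6: write(P1, v1, 111). refcount(pp1)=2>1 -> COPY to pp3. 4 ppages; refcounts: pp0:1 pp1:1 pp2:1 pp3:1
Op 7: write(P0, v0, 179). refcount(pp0)=1 -> write in place. 4 ppages; refcounts: pp0:1 pp1:1 pp2:1 pp3:1
Op 8: read(P1, v1) -> 111. No state change.
P0: v0 -> pp0 = 179
P1: v0 -> pp2 = 101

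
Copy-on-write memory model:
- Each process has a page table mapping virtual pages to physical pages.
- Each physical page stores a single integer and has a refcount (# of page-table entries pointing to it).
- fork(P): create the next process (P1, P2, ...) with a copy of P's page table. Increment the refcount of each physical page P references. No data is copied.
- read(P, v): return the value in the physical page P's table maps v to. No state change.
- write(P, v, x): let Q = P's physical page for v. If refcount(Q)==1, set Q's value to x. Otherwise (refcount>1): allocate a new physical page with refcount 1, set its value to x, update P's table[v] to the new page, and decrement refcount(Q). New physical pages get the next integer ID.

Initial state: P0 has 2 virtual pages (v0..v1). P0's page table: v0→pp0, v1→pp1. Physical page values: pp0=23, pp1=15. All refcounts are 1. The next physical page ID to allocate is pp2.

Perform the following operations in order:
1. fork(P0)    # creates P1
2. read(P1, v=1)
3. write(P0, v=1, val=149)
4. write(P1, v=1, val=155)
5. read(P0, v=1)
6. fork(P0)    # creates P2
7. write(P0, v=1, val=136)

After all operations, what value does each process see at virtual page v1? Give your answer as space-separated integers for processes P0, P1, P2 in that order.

Answer: 136 155 149

Derivation:
Op 1: fork(P0) -> P1. 2 ppages; refcounts: pp0:2 pp1:2
Op 2: read(P1, v1) -> 15. No state change.
Op 3: write(P0, v1, 149). refcount(pp1)=2>1 -> COPY to pp2. 3 ppages; refcounts: pp0:2 pp1:1 pp2:1
Op 4: write(P1, v1, 155). refcount(pp1)=1 -> write in place. 3 ppages; refcounts: pp0:2 pp1:1 pp2:1
Op 5: read(P0, v1) -> 149. No state change.
Op 6: fork(P0) -> P2. 3 ppages; refcounts: pp0:3 pp1:1 pp2:2
Op 7: write(P0, v1, 136). refcount(pp2)=2>1 -> COPY to pp3. 4 ppages; refcounts: pp0:3 pp1:1 pp2:1 pp3:1
P0: v1 -> pp3 = 136
P1: v1 -> pp1 = 155
P2: v1 -> pp2 = 149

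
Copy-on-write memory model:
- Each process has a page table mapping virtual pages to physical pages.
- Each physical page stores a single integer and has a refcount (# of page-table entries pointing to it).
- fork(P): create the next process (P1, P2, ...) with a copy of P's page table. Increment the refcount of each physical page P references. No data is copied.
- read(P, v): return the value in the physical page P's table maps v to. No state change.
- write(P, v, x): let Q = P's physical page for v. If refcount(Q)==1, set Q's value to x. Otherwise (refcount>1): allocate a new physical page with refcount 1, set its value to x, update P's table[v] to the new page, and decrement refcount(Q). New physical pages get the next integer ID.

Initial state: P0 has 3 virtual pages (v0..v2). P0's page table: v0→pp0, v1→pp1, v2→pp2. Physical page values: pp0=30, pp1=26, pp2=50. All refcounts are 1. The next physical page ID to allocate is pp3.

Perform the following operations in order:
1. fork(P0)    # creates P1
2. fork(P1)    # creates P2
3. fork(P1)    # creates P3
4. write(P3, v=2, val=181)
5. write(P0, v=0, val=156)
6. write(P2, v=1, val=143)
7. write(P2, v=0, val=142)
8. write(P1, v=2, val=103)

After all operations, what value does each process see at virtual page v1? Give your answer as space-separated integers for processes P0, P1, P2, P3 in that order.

Answer: 26 26 143 26

Derivation:
Op 1: fork(P0) -> P1. 3 ppages; refcounts: pp0:2 pp1:2 pp2:2
Op 2: fork(P1) -> P2. 3 ppages; refcounts: pp0:3 pp1:3 pp2:3
Op 3: fork(P1) -> P3. 3 ppages; refcounts: pp0:4 pp1:4 pp2:4
Op 4: write(P3, v2, 181). refcount(pp2)=4>1 -> COPY to pp3. 4 ppages; refcounts: pp0:4 pp1:4 pp2:3 pp3:1
Op 5: write(P0, v0, 156). refcount(pp0)=4>1 -> COPY to pp4. 5 ppages; refcounts: pp0:3 pp1:4 pp2:3 pp3:1 pp4:1
Op 6: write(P2, v1, 143). refcount(pp1)=4>1 -> COPY to pp5. 6 ppages; refcounts: pp0:3 pp1:3 pp2:3 pp3:1 pp4:1 pp5:1
Op 7: write(P2, v0, 142). refcount(pp0)=3>1 -> COPY to pp6. 7 ppages; refcounts: pp0:2 pp1:3 pp2:3 pp3:1 pp4:1 pp5:1 pp6:1
Op 8: write(P1, v2, 103). refcount(pp2)=3>1 -> COPY to pp7. 8 ppages; refcounts: pp0:2 pp1:3 pp2:2 pp3:1 pp4:1 pp5:1 pp6:1 pp7:1
P0: v1 -> pp1 = 26
P1: v1 -> pp1 = 26
P2: v1 -> pp5 = 143
P3: v1 -> pp1 = 26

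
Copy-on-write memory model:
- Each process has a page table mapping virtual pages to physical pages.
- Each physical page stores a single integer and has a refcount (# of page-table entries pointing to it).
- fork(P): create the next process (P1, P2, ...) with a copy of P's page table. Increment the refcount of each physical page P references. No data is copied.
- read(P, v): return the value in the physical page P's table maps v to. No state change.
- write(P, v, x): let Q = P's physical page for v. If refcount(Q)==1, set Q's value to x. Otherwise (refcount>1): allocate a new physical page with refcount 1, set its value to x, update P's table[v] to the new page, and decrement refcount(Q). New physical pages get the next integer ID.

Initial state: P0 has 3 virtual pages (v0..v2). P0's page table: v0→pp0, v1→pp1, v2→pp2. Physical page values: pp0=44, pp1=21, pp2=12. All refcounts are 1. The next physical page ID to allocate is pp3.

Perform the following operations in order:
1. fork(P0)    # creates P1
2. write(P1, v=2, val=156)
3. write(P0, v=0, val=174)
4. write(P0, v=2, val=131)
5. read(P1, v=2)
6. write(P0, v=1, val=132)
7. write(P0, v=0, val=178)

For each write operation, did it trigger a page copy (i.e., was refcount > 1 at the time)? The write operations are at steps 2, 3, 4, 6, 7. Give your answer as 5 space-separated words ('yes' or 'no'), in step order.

Op 1: fork(P0) -> P1. 3 ppages; refcounts: pp0:2 pp1:2 pp2:2
Op 2: write(P1, v2, 156). refcount(pp2)=2>1 -> COPY to pp3. 4 ppages; refcounts: pp0:2 pp1:2 pp2:1 pp3:1
Op 3: write(P0, v0, 174). refcount(pp0)=2>1 -> COPY to pp4. 5 ppages; refcounts: pp0:1 pp1:2 pp2:1 pp3:1 pp4:1
Op 4: write(P0, v2, 131). refcount(pp2)=1 -> write in place. 5 ppages; refcounts: pp0:1 pp1:2 pp2:1 pp3:1 pp4:1
Op 5: read(P1, v2) -> 156. No state change.
Op 6: write(P0, v1, 132). refcount(pp1)=2>1 -> COPY to pp5. 6 ppages; refcounts: pp0:1 pp1:1 pp2:1 pp3:1 pp4:1 pp5:1
Op 7: write(P0, v0, 178). refcount(pp4)=1 -> write in place. 6 ppages; refcounts: pp0:1 pp1:1 pp2:1 pp3:1 pp4:1 pp5:1

yes yes no yes no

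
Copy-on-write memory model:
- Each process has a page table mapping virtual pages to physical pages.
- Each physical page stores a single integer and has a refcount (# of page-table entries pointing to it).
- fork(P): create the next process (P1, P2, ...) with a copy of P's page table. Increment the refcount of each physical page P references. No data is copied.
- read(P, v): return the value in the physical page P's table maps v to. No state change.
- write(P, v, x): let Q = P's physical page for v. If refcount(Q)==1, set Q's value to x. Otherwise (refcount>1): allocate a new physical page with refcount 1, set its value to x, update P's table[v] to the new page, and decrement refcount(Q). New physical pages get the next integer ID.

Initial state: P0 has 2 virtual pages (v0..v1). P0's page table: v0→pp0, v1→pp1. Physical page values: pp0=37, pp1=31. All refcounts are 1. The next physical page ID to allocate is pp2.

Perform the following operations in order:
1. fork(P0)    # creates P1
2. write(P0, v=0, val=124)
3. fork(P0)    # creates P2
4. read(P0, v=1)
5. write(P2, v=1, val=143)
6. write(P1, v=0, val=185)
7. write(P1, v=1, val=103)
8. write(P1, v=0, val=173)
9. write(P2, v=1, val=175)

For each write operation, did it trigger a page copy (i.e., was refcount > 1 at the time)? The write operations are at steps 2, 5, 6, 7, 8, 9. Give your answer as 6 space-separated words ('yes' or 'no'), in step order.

Op 1: fork(P0) -> P1. 2 ppages; refcounts: pp0:2 pp1:2
Op 2: write(P0, v0, 124). refcount(pp0)=2>1 -> COPY to pp2. 3 ppages; refcounts: pp0:1 pp1:2 pp2:1
Op 3: fork(P0) -> P2. 3 ppages; refcounts: pp0:1 pp1:3 pp2:2
Op 4: read(P0, v1) -> 31. No state change.
Op 5: write(P2, v1, 143). refcount(pp1)=3>1 -> COPY to pp3. 4 ppages; refcounts: pp0:1 pp1:2 pp2:2 pp3:1
Op 6: write(P1, v0, 185). refcount(pp0)=1 -> write in place. 4 ppages; refcounts: pp0:1 pp1:2 pp2:2 pp3:1
Op 7: write(P1, v1, 103). refcount(pp1)=2>1 -> COPY to pp4. 5 ppages; refcounts: pp0:1 pp1:1 pp2:2 pp3:1 pp4:1
Op 8: write(P1, v0, 173). refcount(pp0)=1 -> write in place. 5 ppages; refcounts: pp0:1 pp1:1 pp2:2 pp3:1 pp4:1
Op 9: write(P2, v1, 175). refcount(pp3)=1 -> write in place. 5 ppages; refcounts: pp0:1 pp1:1 pp2:2 pp3:1 pp4:1

yes yes no yes no no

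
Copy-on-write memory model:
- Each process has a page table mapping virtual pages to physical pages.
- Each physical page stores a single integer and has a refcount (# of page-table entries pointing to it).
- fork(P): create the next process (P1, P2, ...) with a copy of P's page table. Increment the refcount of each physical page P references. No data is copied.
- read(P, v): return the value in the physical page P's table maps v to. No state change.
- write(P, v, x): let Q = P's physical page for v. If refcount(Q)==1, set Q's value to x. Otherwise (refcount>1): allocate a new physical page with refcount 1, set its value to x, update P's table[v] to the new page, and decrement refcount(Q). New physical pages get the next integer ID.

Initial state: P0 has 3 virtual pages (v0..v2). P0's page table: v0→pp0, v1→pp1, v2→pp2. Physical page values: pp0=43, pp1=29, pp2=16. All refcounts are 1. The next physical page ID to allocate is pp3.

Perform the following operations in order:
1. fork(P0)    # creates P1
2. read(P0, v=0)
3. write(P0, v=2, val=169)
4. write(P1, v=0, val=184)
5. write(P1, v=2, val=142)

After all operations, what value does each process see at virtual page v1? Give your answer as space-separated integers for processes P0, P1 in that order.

Op 1: fork(P0) -> P1. 3 ppages; refcounts: pp0:2 pp1:2 pp2:2
Op 2: read(P0, v0) -> 43. No state change.
Op 3: write(P0, v2, 169). refcount(pp2)=2>1 -> COPY to pp3. 4 ppages; refcounts: pp0:2 pp1:2 pp2:1 pp3:1
Op 4: write(P1, v0, 184). refcount(pp0)=2>1 -> COPY to pp4. 5 ppages; refcounts: pp0:1 pp1:2 pp2:1 pp3:1 pp4:1
Op 5: write(P1, v2, 142). refcount(pp2)=1 -> write in place. 5 ppages; refcounts: pp0:1 pp1:2 pp2:1 pp3:1 pp4:1
P0: v1 -> pp1 = 29
P1: v1 -> pp1 = 29

Answer: 29 29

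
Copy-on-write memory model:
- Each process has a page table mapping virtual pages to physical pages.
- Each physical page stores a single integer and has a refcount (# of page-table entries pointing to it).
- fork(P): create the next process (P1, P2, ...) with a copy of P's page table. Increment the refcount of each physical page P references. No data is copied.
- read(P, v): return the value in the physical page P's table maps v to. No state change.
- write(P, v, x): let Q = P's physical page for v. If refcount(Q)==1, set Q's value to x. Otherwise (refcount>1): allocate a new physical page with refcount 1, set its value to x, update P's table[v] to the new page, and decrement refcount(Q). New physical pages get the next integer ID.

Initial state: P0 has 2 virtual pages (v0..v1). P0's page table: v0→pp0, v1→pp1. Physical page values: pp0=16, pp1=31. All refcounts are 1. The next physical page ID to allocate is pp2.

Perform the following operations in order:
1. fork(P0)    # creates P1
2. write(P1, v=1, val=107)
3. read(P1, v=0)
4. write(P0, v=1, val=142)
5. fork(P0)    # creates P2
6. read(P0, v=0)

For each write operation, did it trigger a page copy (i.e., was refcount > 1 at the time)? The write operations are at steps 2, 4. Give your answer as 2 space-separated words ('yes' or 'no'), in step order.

Op 1: fork(P0) -> P1. 2 ppages; refcounts: pp0:2 pp1:2
Op 2: write(P1, v1, 107). refcount(pp1)=2>1 -> COPY to pp2. 3 ppages; refcounts: pp0:2 pp1:1 pp2:1
Op 3: read(P1, v0) -> 16. No state change.
Op 4: write(P0, v1, 142). refcount(pp1)=1 -> write in place. 3 ppages; refcounts: pp0:2 pp1:1 pp2:1
Op 5: fork(P0) -> P2. 3 ppages; refcounts: pp0:3 pp1:2 pp2:1
Op 6: read(P0, v0) -> 16. No state change.

yes no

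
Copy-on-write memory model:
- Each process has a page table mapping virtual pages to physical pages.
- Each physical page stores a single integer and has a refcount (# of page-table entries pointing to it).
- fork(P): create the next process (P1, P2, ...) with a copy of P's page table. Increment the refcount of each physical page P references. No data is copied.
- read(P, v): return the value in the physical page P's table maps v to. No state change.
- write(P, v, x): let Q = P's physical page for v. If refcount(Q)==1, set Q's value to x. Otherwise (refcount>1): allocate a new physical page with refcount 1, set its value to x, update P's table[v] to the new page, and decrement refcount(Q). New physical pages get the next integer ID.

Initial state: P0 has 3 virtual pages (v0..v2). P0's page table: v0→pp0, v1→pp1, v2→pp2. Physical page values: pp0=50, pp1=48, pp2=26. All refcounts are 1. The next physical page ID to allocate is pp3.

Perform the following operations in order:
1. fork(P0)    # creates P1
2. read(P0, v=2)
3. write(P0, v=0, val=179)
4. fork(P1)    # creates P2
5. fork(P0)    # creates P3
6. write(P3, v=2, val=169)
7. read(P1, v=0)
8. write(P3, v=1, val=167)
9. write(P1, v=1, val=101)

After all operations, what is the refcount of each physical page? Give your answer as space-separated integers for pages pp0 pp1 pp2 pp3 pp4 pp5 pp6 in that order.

Answer: 2 2 3 2 1 1 1

Derivation:
Op 1: fork(P0) -> P1. 3 ppages; refcounts: pp0:2 pp1:2 pp2:2
Op 2: read(P0, v2) -> 26. No state change.
Op 3: write(P0, v0, 179). refcount(pp0)=2>1 -> COPY to pp3. 4 ppages; refcounts: pp0:1 pp1:2 pp2:2 pp3:1
Op 4: fork(P1) -> P2. 4 ppages; refcounts: pp0:2 pp1:3 pp2:3 pp3:1
Op 5: fork(P0) -> P3. 4 ppages; refcounts: pp0:2 pp1:4 pp2:4 pp3:2
Op 6: write(P3, v2, 169). refcount(pp2)=4>1 -> COPY to pp4. 5 ppages; refcounts: pp0:2 pp1:4 pp2:3 pp3:2 pp4:1
Op 7: read(P1, v0) -> 50. No state change.
Op 8: write(P3, v1, 167). refcount(pp1)=4>1 -> COPY to pp5. 6 ppages; refcounts: pp0:2 pp1:3 pp2:3 pp3:2 pp4:1 pp5:1
Op 9: write(P1, v1, 101). refcount(pp1)=3>1 -> COPY to pp6. 7 ppages; refcounts: pp0:2 pp1:2 pp2:3 pp3:2 pp4:1 pp5:1 pp6:1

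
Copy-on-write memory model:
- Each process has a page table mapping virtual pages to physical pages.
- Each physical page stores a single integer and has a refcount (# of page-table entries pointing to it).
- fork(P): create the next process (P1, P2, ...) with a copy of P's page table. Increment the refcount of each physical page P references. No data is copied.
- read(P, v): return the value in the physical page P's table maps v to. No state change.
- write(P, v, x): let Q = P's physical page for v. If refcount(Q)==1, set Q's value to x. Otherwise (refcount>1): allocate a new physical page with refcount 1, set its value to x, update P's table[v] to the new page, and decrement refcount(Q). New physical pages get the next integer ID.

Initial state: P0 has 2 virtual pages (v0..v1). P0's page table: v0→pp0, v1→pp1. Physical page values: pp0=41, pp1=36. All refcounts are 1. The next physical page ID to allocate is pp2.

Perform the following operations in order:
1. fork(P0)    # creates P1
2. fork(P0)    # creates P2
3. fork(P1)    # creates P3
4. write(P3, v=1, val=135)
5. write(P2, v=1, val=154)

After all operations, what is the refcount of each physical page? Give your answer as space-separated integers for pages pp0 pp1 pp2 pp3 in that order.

Op 1: fork(P0) -> P1. 2 ppages; refcounts: pp0:2 pp1:2
Op 2: fork(P0) -> P2. 2 ppages; refcounts: pp0:3 pp1:3
Op 3: fork(P1) -> P3. 2 ppages; refcounts: pp0:4 pp1:4
Op 4: write(P3, v1, 135). refcount(pp1)=4>1 -> COPY to pp2. 3 ppages; refcounts: pp0:4 pp1:3 pp2:1
Op 5: write(P2, v1, 154). refcount(pp1)=3>1 -> COPY to pp3. 4 ppages; refcounts: pp0:4 pp1:2 pp2:1 pp3:1

Answer: 4 2 1 1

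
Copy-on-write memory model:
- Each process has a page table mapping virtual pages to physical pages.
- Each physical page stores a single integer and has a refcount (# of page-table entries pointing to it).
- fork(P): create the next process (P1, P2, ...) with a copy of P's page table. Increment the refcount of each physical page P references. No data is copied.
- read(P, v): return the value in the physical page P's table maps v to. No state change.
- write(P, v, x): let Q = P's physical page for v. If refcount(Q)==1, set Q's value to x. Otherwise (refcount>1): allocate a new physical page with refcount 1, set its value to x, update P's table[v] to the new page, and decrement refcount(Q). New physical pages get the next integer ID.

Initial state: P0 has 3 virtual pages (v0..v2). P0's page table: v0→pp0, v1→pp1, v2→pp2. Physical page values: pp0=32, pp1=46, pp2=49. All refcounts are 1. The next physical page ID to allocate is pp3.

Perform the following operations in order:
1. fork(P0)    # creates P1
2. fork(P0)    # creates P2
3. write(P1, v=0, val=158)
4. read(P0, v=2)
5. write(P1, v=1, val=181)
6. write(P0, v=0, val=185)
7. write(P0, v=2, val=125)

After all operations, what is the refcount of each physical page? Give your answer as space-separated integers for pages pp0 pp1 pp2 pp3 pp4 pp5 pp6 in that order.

Answer: 1 2 2 1 1 1 1

Derivation:
Op 1: fork(P0) -> P1. 3 ppages; refcounts: pp0:2 pp1:2 pp2:2
Op 2: fork(P0) -> P2. 3 ppages; refcounts: pp0:3 pp1:3 pp2:3
Op 3: write(P1, v0, 158). refcount(pp0)=3>1 -> COPY to pp3. 4 ppages; refcounts: pp0:2 pp1:3 pp2:3 pp3:1
Op 4: read(P0, v2) -> 49. No state change.
Op 5: write(P1, v1, 181). refcount(pp1)=3>1 -> COPY to pp4. 5 ppages; refcounts: pp0:2 pp1:2 pp2:3 pp3:1 pp4:1
Op 6: write(P0, v0, 185). refcount(pp0)=2>1 -> COPY to pp5. 6 ppages; refcounts: pp0:1 pp1:2 pp2:3 pp3:1 pp4:1 pp5:1
Op 7: write(P0, v2, 125). refcount(pp2)=3>1 -> COPY to pp6. 7 ppages; refcounts: pp0:1 pp1:2 pp2:2 pp3:1 pp4:1 pp5:1 pp6:1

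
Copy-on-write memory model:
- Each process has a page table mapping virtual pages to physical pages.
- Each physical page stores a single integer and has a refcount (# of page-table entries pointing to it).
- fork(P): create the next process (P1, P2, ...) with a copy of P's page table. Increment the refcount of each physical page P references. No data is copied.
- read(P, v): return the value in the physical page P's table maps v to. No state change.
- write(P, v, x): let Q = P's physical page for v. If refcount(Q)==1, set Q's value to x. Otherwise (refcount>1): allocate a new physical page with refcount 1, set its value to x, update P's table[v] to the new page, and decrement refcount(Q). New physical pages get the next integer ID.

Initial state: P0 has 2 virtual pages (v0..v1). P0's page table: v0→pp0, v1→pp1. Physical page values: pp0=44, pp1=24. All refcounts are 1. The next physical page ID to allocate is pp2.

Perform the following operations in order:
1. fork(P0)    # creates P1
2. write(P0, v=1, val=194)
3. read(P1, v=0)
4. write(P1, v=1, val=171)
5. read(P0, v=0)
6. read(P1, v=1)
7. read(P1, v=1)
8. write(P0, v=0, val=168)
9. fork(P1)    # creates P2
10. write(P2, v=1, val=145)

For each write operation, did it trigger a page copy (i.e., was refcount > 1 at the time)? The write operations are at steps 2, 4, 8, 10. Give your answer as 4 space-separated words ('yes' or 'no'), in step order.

Op 1: fork(P0) -> P1. 2 ppages; refcounts: pp0:2 pp1:2
Op 2: write(P0, v1, 194). refcount(pp1)=2>1 -> COPY to pp2. 3 ppages; refcounts: pp0:2 pp1:1 pp2:1
Op 3: read(P1, v0) -> 44. No state change.
Op 4: write(P1, v1, 171). refcount(pp1)=1 -> write in place. 3 ppages; refcounts: pp0:2 pp1:1 pp2:1
Op 5: read(P0, v0) -> 44. No state change.
Op 6: read(P1, v1) -> 171. No state change.
Op 7: read(P1, v1) -> 171. No state change.
Op 8: write(P0, v0, 168). refcount(pp0)=2>1 -> COPY to pp3. 4 ppages; refcounts: pp0:1 pp1:1 pp2:1 pp3:1
Op 9: fork(P1) -> P2. 4 ppages; refcounts: pp0:2 pp1:2 pp2:1 pp3:1
Op 10: write(P2, v1, 145). refcount(pp1)=2>1 -> COPY to pp4. 5 ppages; refcounts: pp0:2 pp1:1 pp2:1 pp3:1 pp4:1

yes no yes yes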